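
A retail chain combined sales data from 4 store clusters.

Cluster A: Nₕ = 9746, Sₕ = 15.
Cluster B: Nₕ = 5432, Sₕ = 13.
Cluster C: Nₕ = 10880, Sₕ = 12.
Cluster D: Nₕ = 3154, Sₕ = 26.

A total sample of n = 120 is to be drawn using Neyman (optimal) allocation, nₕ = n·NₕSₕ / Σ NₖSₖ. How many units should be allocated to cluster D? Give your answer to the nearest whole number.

A: NₕSₕ = 9746·15 = 146190
B: NₕSₕ = 5432·13 = 70616
C: NₕSₕ = 10880·12 = 130560
D: NₕSₕ = 3154·26 = 82004
Σ NₕSₕ = 429370.
n_D = 120·82004/429370 = 22.918... → 23.

23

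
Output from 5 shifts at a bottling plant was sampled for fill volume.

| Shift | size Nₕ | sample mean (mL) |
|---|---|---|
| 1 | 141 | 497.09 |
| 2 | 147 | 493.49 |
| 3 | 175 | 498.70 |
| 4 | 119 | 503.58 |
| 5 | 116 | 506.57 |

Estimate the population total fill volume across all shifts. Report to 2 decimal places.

348593.36

1: 141·497.09 = 70089.69
2: 147·493.49 = 72543.03
3: 175·498.70 = 87272.5
4: 119·503.58 = 59926.02
5: 116·506.57 = 58762.12
τ̂ = Σ Nₕx̄ₕ = 348593.36.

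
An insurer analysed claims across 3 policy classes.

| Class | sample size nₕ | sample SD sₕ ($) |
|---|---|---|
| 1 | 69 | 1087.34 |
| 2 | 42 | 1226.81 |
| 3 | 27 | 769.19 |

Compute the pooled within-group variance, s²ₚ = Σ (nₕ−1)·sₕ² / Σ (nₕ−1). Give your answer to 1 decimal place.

Degrees of freedom: 68 + 41 + 26 = 135.
Σ(nₕ−1)sₕ² = 68·1182308.2756 + 41·1505062.7761 + 26·591653.2561 = 157487521.2195.
s²ₚ = 157487521.2195 / 135 = 1166574.231... → 1166574.2.

1166574.2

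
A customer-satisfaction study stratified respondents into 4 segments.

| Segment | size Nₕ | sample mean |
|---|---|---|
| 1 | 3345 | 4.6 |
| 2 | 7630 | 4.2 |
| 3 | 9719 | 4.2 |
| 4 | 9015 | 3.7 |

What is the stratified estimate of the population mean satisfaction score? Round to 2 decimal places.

N = 29709; weights Wₕ = Nₕ/N = (0.1126, 0.2568, 0.3271, 0.3034).
x̄_st = Σ Wₕ·x̄ₕ = 0.1126·4.6 + 0.2568·4.2 + 0.3271·4.2 + 0.3034·3.7 ≈ 4.0933...
→ 4.09.

4.09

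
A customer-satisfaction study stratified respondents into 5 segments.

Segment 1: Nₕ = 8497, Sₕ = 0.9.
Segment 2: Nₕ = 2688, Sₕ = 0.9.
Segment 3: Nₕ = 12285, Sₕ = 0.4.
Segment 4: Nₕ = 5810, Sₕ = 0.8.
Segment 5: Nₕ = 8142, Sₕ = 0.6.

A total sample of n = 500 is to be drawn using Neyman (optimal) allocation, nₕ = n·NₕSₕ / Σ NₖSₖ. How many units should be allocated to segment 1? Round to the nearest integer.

1: NₕSₕ = 8497·0.9 = 7647.3
2: NₕSₕ = 2688·0.9 = 2419.2
3: NₕSₕ = 12285·0.4 = 4914
4: NₕSₕ = 5810·0.8 = 4648
5: NₕSₕ = 8142·0.6 = 4885.2
Σ NₕSₕ = 24513.7.
n_1 = 500·7647.3/24513.7 = 155.980... → 156.

156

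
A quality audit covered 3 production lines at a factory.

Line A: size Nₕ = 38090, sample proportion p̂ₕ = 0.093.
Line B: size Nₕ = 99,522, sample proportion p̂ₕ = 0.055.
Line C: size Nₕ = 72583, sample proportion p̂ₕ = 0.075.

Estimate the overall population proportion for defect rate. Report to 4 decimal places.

0.0688

Wₕ = Nₕ/N with N = 210195: 0.1812, 0.4735, 0.3453.
p̂_st = 0.1812·0.093 + 0.4735·0.055 + 0.3453·0.075 ≈ 0.068792... → 0.0688.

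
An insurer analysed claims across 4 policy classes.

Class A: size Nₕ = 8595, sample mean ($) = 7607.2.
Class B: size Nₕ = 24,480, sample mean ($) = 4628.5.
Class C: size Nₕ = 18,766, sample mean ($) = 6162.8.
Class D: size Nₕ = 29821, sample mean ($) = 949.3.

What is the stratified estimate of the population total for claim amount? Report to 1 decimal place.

322649744.1

Population total = Σ Nₕ·x̄ₕ (each stratum's size times its mean).
8595·7607.2 + 24480·4628.5 + 18766·6162.8 + 29821·949.3 = 65383884 + 113305680 + 115651104.8 + 28309075.3 = 322649744.1.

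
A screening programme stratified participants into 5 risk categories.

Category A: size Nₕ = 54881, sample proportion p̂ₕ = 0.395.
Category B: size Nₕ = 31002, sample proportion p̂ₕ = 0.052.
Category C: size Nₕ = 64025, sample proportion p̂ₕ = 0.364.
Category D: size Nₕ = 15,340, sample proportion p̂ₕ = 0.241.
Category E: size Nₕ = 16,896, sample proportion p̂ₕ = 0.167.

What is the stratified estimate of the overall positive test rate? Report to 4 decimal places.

0.2916

N = 54881 + 31002 + 64025 + 15340 + 16896 = 182144.
Overall proportion = Σ (Nₕ/N)·p̂ₕ.
Σ Nₕp̂ₕ = 21677.995 + 1612.104 + 23305.1 + 3696.94 + 2821.632 = 53113.771.
53113.771 / 182144 = 0.291603... → 0.2916.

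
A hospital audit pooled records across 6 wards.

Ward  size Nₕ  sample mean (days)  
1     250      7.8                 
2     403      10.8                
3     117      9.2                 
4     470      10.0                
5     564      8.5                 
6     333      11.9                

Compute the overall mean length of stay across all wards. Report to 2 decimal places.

N = 2137; weights Wₕ = Nₕ/N = (0.1170, 0.1886, 0.0547, 0.2199, 0.2639, 0.1558).
x̄_st = Σ Wₕ·x̄ₕ = 0.1170·7.8 + 0.1886·10.8 + 0.0547·9.2 + 0.2199·10.0 + 0.2639·8.5 + 0.1558·11.9 ≈ 9.7499...
→ 9.75.

9.75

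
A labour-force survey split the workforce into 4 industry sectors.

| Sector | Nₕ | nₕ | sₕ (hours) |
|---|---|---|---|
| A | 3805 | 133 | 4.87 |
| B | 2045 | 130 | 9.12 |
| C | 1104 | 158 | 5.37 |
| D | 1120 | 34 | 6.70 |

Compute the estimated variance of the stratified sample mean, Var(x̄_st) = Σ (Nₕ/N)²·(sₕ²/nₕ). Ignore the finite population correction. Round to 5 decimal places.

0.10947

N = 8074. Term for each stratum: Wₕ²sₕ²/nₕ.
Var(x̄_st) = 0.03960391 + 0.04104455 + 0.00341234 + 0.02540559 = 0.10946639 → 0.10947.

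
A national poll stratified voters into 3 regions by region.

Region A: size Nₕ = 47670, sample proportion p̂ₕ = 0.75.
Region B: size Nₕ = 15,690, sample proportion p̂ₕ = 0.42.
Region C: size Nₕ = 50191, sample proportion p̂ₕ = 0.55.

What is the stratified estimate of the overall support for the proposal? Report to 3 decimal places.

0.616

N = 47670 + 15690 + 50191 = 113551.
Overall proportion = Σ (Nₕ/N)·p̂ₕ.
Σ Nₕp̂ₕ = 35752.5 + 6589.8 + 27605.05 = 69947.35.
69947.35 / 113551 = 0.61600... → 0.616.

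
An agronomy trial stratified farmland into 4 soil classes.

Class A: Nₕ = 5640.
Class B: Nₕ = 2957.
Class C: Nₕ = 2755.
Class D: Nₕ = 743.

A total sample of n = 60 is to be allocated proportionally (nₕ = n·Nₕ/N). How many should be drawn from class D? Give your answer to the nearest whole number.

4

N = 5640 + 2957 + 2755 + 743 = 12095.
n_D = 60·743/12095 = 3.686... → 4.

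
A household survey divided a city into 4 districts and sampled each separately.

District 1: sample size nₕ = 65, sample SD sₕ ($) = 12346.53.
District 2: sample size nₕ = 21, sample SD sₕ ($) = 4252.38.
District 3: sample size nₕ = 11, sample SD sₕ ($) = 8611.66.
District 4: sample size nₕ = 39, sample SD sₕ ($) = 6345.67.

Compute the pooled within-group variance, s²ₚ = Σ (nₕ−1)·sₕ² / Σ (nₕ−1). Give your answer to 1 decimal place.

Degrees of freedom: 64 + 20 + 10 + 38 = 132.
Σ(nₕ−1)sₕ² = 64·152436803.0409 + 20·18082735.6644 + 10·74160687.9556 + 38·40267527.7489 = 12389383041.9198.
s²ₚ = 12389383041.9198 / 132 = 93858962.439... → 93858962.4.

93858962.4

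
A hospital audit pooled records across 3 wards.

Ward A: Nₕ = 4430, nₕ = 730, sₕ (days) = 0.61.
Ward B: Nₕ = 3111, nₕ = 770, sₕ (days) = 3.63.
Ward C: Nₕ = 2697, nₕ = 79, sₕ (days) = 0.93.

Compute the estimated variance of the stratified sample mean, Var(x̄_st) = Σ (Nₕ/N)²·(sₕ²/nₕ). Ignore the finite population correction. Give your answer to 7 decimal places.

0.0024353

N = 10238; Wₕ = Nₕ/N.
ward A: (4430/10238)²·0.61²/730 = 0.0000954364
ward B: (3111/10238)²·3.63²/770 = 0.0015801281
ward C: (2697/10238)²·0.93²/79 = 0.0007597495
Sum = 0.0024353140 → 0.0024353.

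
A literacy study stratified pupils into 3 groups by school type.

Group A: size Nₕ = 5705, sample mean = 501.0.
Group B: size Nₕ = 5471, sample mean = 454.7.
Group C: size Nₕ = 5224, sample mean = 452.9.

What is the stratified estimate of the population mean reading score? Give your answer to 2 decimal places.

x̄_st = (Σ Nₕx̄ₕ) / (Σ Nₕ) = (5705·501.0 + 5471·454.7 + 5224·452.9) / 16400
= 7711818.3 / 16400 = 470.2328... → 470.23.

470.23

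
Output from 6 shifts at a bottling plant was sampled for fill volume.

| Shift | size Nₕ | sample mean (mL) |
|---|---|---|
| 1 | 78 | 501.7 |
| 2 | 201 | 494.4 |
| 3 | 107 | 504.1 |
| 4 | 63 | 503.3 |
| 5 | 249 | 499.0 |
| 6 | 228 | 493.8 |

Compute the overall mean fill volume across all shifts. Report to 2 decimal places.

497.83

x̄_st = (Σ Nₕx̄ₕ) / (Σ Nₕ) = (78·501.7 + 201·494.4 + 107·504.1 + 63·503.3 + 249·499.0 + 228·493.8) / 926
= 460991 / 926 = 497.8305... → 497.83.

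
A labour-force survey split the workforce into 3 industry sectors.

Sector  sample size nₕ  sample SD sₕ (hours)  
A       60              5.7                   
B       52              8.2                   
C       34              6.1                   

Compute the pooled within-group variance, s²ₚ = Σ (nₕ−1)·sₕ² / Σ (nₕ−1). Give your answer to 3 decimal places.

A: (60−1)·5.7² = 59·32.49 = 1916.91
B: (52−1)·8.2² = 51·67.24 = 3429.24
C: (34−1)·6.1² = 33·37.21 = 1227.93
Numerator = 6574.08; denominator = Σ(nₕ−1) = 143.
s²ₚ = 6574.08/143 = 45.97259... → 45.973.

45.973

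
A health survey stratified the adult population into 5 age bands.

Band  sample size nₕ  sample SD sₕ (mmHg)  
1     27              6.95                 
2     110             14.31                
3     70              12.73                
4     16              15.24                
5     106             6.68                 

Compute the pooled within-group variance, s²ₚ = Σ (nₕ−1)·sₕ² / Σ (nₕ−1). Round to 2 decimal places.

132.49

1: (27−1)·6.95² = 26·48.3025 = 1255.865
2: (110−1)·14.31² = 109·204.7761 = 22320.5949
3: (70−1)·12.73² = 69·162.0529 = 11181.6501
4: (16−1)·15.24² = 15·232.2576 = 3483.864
5: (106−1)·6.68² = 105·44.6224 = 4685.352
Numerator = 42927.326; denominator = Σ(nₕ−1) = 324.
s²ₚ = 42927.326/324 = 132.4917... → 132.49.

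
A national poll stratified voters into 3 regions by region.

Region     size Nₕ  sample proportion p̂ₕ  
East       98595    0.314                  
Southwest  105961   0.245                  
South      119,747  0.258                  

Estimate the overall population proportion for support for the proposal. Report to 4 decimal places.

N = 98595 + 105961 + 119747 = 324303.
Overall proportion = Σ (Nₕ/N)·p̂ₕ.
Σ Nₕp̂ₕ = 30958.83 + 25960.445 + 30894.726 = 87814.001.
87814.001 / 324303 = 0.270778... → 0.2708.

0.2708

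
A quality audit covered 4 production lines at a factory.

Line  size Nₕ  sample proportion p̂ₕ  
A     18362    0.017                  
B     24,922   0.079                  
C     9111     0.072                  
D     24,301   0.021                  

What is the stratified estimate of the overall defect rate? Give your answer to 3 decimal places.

N = 18362 + 24922 + 9111 + 24301 = 76696.
Overall proportion = Σ (Nₕ/N)·p̂ₕ.
Σ Nₕp̂ₕ = 312.154 + 1968.838 + 655.992 + 510.321 = 3447.305.
3447.305 / 76696 = 0.04495... → 0.045.

0.045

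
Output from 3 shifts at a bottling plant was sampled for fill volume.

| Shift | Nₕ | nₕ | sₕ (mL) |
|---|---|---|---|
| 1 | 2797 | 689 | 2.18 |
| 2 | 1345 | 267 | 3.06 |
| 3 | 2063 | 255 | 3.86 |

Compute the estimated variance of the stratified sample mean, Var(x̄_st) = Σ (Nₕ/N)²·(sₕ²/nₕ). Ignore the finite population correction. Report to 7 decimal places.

N = 6205. Term for each stratum: Wₕ²sₕ²/nₕ.
Var(x̄_st) = 0.0014015065 + 0.0016477548 + 0.0064587625 = 0.0095080238 → 0.0095080.

0.0095080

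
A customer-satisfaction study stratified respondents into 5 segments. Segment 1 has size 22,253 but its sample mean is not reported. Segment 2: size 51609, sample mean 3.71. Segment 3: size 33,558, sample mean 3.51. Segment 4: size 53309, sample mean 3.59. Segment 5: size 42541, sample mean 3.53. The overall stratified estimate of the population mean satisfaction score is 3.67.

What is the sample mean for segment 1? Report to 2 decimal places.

4.28

Σ Nₕx̄ₕ = N·μ, so 22253·x̄_1 = 203270·3.67 − (51609·3.71 + 33558·3.51 + 53309·3.59 + 42541·3.53).
= 746000.9 − 650807.01 = 95193.89.
x̄_1 = 95193.89 / 22253 = 4.2778... → 4.28.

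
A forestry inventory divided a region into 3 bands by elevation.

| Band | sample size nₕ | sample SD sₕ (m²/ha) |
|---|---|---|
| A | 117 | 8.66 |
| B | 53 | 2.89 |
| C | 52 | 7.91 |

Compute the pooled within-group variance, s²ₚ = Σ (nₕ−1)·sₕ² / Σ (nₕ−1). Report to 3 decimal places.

56.277

A: (117−1)·8.66² = 116·74.9956 = 8699.4896
B: (53−1)·2.89² = 52·8.3521 = 434.3092
C: (52−1)·7.91² = 51·62.5681 = 3190.9731
Numerator = 12324.7719; denominator = Σ(nₕ−1) = 219.
s²ₚ = 12324.7719/219 = 56.27750... → 56.277.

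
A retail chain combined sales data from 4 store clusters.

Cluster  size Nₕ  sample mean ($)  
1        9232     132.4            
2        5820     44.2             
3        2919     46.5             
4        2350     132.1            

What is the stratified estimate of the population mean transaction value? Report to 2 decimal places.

94.77

N = 20321; weights Wₕ = Nₕ/N = (0.4543, 0.2864, 0.1436, 0.1156).
x̄_st = Σ Wₕ·x̄ₕ = 0.4543·132.4 + 0.2864·44.2 + 0.1436·46.5 + 0.1156·132.1 ≈ 94.7655...
→ 94.77.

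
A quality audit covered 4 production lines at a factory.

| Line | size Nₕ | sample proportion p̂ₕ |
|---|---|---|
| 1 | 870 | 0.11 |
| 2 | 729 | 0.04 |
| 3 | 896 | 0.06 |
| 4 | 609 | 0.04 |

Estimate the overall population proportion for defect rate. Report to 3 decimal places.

0.065

Wₕ = Nₕ/N with N = 3104: 0.2803, 0.2349, 0.2887, 0.1962.
p̂_st = 0.2803·0.11 + 0.2349·0.04 + 0.2887·0.06 + 0.1962·0.04 ≈ 0.06539... → 0.065.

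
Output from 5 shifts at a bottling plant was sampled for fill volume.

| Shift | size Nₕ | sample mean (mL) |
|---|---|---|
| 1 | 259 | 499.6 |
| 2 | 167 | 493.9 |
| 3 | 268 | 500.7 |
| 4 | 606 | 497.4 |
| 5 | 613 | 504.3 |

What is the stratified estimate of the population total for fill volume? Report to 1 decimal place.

1: 259·499.6 = 129396.4
2: 167·493.9 = 82481.3
3: 268·500.7 = 134187.6
4: 606·497.4 = 301424.4
5: 613·504.3 = 309135.9
τ̂ = Σ Nₕx̄ₕ = 956625.6.

956625.6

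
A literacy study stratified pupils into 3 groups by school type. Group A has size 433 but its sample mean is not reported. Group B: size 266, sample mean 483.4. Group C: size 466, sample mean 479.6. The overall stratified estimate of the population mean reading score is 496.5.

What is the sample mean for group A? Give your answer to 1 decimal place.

Σ Nₕx̄ₕ = N·μ, so 433·x̄_A = 1165·496.5 − (266·483.4 + 466·479.6).
= 578422.5 − 352078 = 226344.5.
x̄_A = 226344.5 / 433 = 522.736... → 522.7.

522.7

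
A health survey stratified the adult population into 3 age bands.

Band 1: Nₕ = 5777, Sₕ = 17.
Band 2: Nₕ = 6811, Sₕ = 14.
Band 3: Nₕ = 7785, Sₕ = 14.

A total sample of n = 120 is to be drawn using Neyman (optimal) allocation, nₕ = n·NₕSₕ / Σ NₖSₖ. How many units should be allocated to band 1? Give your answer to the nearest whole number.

1: NₕSₕ = 5777·17 = 98209
2: NₕSₕ = 6811·14 = 95354
3: NₕSₕ = 7785·14 = 108990
Σ NₕSₕ = 302553.
n_1 = 120·98209/302553 = 38.952... → 39.

39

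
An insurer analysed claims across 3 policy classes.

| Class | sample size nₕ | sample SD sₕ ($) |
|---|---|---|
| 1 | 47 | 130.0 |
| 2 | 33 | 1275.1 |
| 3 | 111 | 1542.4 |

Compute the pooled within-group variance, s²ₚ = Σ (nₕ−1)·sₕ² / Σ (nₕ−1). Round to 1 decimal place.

Degrees of freedom: 46 + 32 + 110 = 188.
Σ(nₕ−1)sₕ² = 46·16900 + 32·1625880.01 + 110·2378997.76 = 314495313.92.
s²ₚ = 314495313.92 / 188 = 1672847.414... → 1672847.4.

1672847.4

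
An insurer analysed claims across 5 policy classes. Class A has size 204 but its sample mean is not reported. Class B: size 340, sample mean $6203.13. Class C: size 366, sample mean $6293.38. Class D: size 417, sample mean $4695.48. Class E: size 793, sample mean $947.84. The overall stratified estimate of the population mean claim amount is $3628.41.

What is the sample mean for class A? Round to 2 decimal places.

2794.78

N = 204 + 340 + 366 + 417 + 793 = 2120.
Overall total = μ·N = 3628.41·2120 = 7692229.2.
Subtract the known strata: 340·6203.13 + 366·6293.38 + 417·4695.48 + 793·947.84 = 7122093.56.
Remaining total for class A: 7692229.2 − 7122093.56 = 570135.64.
Divide by its size: 570135.64 / 204 = 2794.7825... → 2794.78.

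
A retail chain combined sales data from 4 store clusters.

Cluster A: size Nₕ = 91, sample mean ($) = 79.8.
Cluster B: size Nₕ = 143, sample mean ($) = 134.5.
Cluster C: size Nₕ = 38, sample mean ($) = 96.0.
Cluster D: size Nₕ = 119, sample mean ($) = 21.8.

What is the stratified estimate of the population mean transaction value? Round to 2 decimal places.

x̄_st = (Σ Nₕx̄ₕ) / (Σ Nₕ) = (91·79.8 + 143·134.5 + 38·96.0 + 119·21.8) / 391
= 32737.5 / 391 = 83.7276... → 83.73.

83.73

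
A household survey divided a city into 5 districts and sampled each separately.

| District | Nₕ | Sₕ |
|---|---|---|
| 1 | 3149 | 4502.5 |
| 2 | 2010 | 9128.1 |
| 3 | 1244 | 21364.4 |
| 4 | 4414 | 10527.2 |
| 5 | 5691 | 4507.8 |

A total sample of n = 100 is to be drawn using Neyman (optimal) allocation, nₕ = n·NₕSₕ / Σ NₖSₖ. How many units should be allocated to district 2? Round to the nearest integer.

14

1: NₕSₕ = 3149·4502.5 = 14178372.5
2: NₕSₕ = 2010·9128.1 = 18347481
3: NₕSₕ = 1244·21364.4 = 26577313.6
4: NₕSₕ = 4414·10527.2 = 46467060.8
5: NₕSₕ = 5691·4507.8 = 25653889.8
Σ NₕSₕ = 131224117.7.
n_2 = 100·18347481/131224117.7 = 13.982... → 14.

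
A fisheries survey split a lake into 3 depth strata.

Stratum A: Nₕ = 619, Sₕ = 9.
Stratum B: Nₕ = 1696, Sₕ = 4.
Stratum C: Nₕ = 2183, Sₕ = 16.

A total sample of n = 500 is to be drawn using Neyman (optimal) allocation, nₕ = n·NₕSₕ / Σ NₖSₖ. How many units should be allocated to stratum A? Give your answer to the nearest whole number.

59

Σ NₕSₕ = 619·9 + 1696·4 + 2183·16 = 47283.
Share for A: 5571/47283 = 0.11782.
n_A = 500 × 0.11782 = 58.911... → 59.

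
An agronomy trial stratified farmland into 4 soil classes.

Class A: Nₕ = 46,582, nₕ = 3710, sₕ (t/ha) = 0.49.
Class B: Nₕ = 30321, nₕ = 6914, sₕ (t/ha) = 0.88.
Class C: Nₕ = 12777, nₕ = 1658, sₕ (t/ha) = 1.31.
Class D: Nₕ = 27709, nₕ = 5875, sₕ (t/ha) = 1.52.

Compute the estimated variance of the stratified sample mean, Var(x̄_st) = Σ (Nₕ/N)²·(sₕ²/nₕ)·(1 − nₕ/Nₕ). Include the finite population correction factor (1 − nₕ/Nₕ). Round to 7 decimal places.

0.0000431

N = 117389; Wₕ = Nₕ/N.
class A: (46582/117389)²·0.49²/3710·(1 − 3710/46582) = 0.0000093790
class B: (30321/117389)²·0.88²/6914·(1 − 6914/30321) = 0.0000057686
class C: (12777/117389)²·1.31²/1658·(1 − 1658/12777) = 0.0000106708
class D: (27709/117389)²·1.52²/5875·(1 − 5875/27709) = 0.0000172655
Sum = 0.0000430839 → 0.0000431.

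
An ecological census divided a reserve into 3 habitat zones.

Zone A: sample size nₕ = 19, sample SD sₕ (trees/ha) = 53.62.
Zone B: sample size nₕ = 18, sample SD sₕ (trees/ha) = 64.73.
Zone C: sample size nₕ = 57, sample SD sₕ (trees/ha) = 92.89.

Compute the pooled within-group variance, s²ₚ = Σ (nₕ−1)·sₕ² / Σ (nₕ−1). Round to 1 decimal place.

A: (19−1)·53.62² = 18·2875.1044 = 51751.8792
B: (18−1)·64.73² = 17·4189.9729 = 71229.5393
C: (57−1)·92.89² = 56·8628.5521 = 483198.9176
Numerator = 606180.3361; denominator = Σ(nₕ−1) = 91.
s²ₚ = 606180.3361/91 = 6661.322... → 6661.3.

6661.3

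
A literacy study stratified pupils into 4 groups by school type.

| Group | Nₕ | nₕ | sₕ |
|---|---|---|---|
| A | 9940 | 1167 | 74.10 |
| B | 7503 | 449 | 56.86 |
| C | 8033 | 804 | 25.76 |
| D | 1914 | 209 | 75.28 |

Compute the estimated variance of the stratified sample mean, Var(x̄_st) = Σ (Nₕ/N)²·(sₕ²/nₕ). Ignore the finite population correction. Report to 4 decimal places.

1.3634

N = 27390. Term for each stratum: Wₕ²sₕ²/nₕ.
Var(x̄_st) = 0.6196611 + 0.5403227 + 0.0709916 + 0.1324075 = 1.3633830 → 1.3634.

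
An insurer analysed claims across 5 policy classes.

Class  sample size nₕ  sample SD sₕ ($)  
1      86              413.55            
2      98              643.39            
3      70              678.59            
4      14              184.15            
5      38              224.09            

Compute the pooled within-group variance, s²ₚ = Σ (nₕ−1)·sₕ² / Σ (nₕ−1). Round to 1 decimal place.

1: (86−1)·413.55² = 85·171023.6025 = 14537006.2125
2: (98−1)·643.39² = 97·413950.6921 = 40153217.1337
3: (70−1)·678.59² = 69·460484.3881 = 31773422.7789
4: (14−1)·184.15² = 13·33911.2225 = 440845.8925
5: (38−1)·224.09² = 37·50216.3281 = 1858004.1397
Numerator = 88762496.1573; denominator = Σ(nₕ−1) = 301.
s²ₚ = 88762496.1573/301 = 294892.014... → 294892.0.

294892.0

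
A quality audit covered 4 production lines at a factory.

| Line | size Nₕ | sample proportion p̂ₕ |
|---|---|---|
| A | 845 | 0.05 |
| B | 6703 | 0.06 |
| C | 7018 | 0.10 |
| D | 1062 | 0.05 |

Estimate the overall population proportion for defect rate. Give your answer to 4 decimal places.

N = 845 + 6703 + 7018 + 1062 = 15628.
Overall proportion = Σ (Nₕ/N)·p̂ₕ.
Σ Nₕp̂ₕ = 42.25 + 402.18 + 701.8 + 53.1 = 1199.33.
1199.33 / 15628 = 0.076742... → 0.0767.

0.0767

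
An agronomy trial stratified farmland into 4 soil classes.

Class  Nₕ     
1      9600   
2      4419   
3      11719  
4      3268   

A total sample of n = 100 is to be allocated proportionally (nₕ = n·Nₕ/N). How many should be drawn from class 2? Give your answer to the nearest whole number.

N = 9600 + 4419 + 11719 + 3268 = 29006.
n_2 = 100·4419/29006 = 15.235... → 15.

15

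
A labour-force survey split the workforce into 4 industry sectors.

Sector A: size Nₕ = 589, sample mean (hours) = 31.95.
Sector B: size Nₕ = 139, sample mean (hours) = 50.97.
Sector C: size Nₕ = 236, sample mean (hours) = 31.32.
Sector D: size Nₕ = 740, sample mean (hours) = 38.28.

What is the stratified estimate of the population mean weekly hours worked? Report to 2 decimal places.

x̄_st = (Σ Nₕx̄ₕ) / (Σ Nₕ) = (589·31.95 + 139·50.97 + 236·31.32 + 740·38.28) / 1704
= 61622.1 / 1704 = 36.1632... → 36.16.

36.16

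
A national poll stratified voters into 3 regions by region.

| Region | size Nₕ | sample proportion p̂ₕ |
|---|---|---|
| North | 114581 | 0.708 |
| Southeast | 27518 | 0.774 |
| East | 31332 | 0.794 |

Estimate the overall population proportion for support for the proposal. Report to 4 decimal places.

0.7340

Wₕ = Nₕ/N with N = 173431: 0.6607, 0.1587, 0.1807.
p̂_st = 0.6607·0.708 + 0.1587·0.774 + 0.1807·0.794 ≈ 0.734009... → 0.7340.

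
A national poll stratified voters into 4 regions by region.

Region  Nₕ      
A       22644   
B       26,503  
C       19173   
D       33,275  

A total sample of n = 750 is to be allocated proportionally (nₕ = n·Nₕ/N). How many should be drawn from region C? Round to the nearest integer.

Share of region C = 19173/101595 = 0.18872.
Allocate 750 × 0.18872 = 141.540... → 142.

142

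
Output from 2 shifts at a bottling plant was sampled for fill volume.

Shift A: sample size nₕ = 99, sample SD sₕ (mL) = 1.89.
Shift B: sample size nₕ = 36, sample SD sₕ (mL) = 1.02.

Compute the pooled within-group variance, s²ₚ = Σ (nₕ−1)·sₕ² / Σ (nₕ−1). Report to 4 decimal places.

2.9059

A: (99−1)·1.89² = 98·3.5721 = 350.0658
B: (36−1)·1.02² = 35·1.0404 = 36.414
Numerator = 386.4798; denominator = Σ(nₕ−1) = 133.
s²ₚ = 386.4798/133 = 2.905863... → 2.9059.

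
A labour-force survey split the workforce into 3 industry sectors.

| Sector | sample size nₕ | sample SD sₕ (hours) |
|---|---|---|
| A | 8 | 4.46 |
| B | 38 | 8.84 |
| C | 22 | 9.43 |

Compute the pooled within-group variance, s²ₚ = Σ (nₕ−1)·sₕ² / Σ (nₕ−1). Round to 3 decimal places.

Degrees of freedom: 7 + 37 + 21 = 65.
Σ(nₕ−1)sₕ² = 7·19.8916 + 37·78.1456 + 21·88.9249 = 4898.0513.
s²ₚ = 4898.0513 / 65 = 75.35464... → 75.355.

75.355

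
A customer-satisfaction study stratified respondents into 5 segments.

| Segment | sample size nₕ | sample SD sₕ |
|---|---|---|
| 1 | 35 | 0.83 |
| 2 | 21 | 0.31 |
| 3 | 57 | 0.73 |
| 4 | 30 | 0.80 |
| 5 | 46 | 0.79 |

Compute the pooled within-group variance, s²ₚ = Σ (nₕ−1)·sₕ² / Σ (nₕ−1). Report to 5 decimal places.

1: (35−1)·0.83² = 34·0.6889 = 23.4226
2: (21−1)·0.31² = 20·0.0961 = 1.922
3: (57−1)·0.73² = 56·0.5329 = 29.8424
4: (30−1)·0.80² = 29·0.64 = 18.56
5: (46−1)·0.79² = 45·0.6241 = 28.0845
Numerator = 101.8315; denominator = Σ(nₕ−1) = 184.
s²ₚ = 101.8315/184 = 0.5534321... → 0.55343.

0.55343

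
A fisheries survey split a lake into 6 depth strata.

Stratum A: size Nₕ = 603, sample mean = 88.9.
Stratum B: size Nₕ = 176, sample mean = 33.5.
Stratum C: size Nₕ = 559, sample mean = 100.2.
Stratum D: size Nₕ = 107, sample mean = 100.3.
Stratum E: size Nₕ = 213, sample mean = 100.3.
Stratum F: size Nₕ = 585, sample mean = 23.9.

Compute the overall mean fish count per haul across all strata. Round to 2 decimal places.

x̄_st = (Σ Nₕx̄ₕ) / (Σ Nₕ) = (603·88.9 + 176·33.5 + 559·100.2 + 107·100.3 + 213·100.3 + 585·23.9) / 2243
= 161592 / 2243 = 72.0428... → 72.04.

72.04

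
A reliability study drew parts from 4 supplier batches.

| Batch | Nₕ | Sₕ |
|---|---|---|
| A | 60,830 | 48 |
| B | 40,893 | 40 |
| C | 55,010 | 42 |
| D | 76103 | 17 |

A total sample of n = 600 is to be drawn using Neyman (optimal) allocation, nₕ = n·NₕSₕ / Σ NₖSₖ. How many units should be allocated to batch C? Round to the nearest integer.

170

A: NₕSₕ = 60830·48 = 2919840
B: NₕSₕ = 40893·40 = 1635720
C: NₕSₕ = 55010·42 = 2310420
D: NₕSₕ = 76103·17 = 1293751
Σ NₕSₕ = 8159731.
n_C = 600·2310420/8159731 = 169.889... → 170.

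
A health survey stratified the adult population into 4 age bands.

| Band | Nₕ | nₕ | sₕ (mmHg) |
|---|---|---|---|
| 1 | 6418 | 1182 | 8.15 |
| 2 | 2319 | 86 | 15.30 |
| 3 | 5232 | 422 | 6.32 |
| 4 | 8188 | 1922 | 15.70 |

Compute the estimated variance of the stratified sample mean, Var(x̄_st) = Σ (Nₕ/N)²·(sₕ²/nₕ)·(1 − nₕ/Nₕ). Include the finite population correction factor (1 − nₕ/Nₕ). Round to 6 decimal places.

0.050812

N = 22157. Term for each stratum: Wₕ²sₕ²/nₕ·(1−nₕ/Nₕ).
Var(x̄_st) = 0.003846584 + 0.028711241 + 0.004851908 + 0.013402698 = 0.050812431 → 0.050812.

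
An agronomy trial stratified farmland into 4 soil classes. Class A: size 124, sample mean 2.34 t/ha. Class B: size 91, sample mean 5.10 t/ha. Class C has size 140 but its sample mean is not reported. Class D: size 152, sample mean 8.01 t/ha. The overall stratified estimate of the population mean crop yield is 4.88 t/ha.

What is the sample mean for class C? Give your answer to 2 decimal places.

N = 124 + 91 + 140 + 152 = 507.
Overall total = μ·N = 4.88·507 = 2474.16.
Subtract the known strata: 124·2.34 + 91·5.10 + 152·8.01 = 1971.78.
Remaining total for class C: 2474.16 − 1971.78 = 502.38.
Divide by its size: 502.38 / 140 = 3.5884... → 3.59.

3.59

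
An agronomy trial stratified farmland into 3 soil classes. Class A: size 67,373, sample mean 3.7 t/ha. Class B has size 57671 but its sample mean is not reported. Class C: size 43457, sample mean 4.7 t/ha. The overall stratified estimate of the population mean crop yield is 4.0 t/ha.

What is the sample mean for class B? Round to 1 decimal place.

N = 67373 + 57671 + 43457 = 168501.
Overall total = μ·N = 4.0·168501 = 674004.
Subtract the known strata: 67373·3.7 + 43457·4.7 = 453528.
Remaining total for class B: 674004 − 453528 = 220476.
Divide by its size: 220476 / 57671 = 3.823... → 3.8.

3.8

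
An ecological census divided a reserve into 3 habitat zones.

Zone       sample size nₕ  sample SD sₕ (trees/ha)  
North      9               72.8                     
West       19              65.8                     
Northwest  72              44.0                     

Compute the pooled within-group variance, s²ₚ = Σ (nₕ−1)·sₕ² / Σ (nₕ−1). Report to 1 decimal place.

North: (9−1)·72.8² = 8·5299.84 = 42398.72
West: (19−1)·65.8² = 18·4329.64 = 77933.52
Northwest: (72−1)·44.0² = 71·1936 = 137456
Numerator = 257788.24; denominator = Σ(nₕ−1) = 97.
s²ₚ = 257788.24/97 = 2657.611... → 2657.6.

2657.6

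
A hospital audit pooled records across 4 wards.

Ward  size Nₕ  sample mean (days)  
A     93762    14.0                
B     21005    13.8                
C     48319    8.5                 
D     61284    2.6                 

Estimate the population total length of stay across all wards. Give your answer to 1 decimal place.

2172586.9

A: 93762·14.0 = 1312668
B: 21005·13.8 = 289869
C: 48319·8.5 = 410711.5
D: 61284·2.6 = 159338.4
τ̂ = Σ Nₕx̄ₕ = 2172586.9.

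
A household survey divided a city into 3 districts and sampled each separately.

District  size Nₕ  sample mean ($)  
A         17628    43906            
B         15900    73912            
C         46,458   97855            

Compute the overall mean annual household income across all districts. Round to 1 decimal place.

N = 17628 + 15900 + 46458 = 79986.
Overall mean = Σ (Nₕ/N)·x̄ₕ — weight by population share, not a simple average.
Σ Nₕx̄ₕ = 17628·43906 + 15900·73912 + 46458·97855 = 773974968 + 1175200800 + 4546147590 = 6495323358.
Divide by N: 6495323358 / 79986 = 81205.753... → 81205.8.

81205.8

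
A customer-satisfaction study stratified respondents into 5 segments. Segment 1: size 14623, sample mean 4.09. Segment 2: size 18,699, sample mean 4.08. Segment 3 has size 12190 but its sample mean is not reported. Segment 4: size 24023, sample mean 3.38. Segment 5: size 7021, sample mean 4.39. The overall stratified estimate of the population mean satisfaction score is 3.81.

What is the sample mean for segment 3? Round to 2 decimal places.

Σ Nₕx̄ₕ = N·μ, so 12190·x̄_3 = 76556·3.81 − (14623·4.09 + 18699·4.08 + 24023·3.38 + 7021·4.39).
= 291678.36 − 248119.92 = 43558.44.
x̄_3 = 43558.44 / 12190 = 3.5733... → 3.57.

3.57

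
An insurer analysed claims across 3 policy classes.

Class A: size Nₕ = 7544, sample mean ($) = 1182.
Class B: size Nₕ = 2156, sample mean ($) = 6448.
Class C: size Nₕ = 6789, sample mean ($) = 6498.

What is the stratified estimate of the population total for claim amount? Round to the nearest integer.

Population total = Σ Nₕ·x̄ₕ (each stratum's size times its mean).
7544·1182 + 2156·6448 + 6789·6498 = 8917008 + 13901888 + 44114922 = 66933818.

66933818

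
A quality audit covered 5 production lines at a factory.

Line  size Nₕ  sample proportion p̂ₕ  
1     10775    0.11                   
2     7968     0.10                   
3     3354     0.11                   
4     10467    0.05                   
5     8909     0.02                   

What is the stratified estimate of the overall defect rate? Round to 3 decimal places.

0.074

N = 10775 + 7968 + 3354 + 10467 + 8909 = 41473.
Overall proportion = Σ (Nₕ/N)·p̂ₕ.
Σ Nₕp̂ₕ = 1185.25 + 796.8 + 368.94 + 523.35 + 178.18 = 3052.52.
3052.52 / 41473 = 0.07360... → 0.074.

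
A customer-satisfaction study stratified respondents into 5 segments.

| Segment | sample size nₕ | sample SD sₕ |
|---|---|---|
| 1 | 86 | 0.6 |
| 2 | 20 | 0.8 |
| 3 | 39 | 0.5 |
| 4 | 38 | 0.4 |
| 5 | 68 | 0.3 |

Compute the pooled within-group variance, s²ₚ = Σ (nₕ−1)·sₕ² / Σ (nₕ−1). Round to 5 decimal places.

Degrees of freedom: 85 + 19 + 38 + 37 + 67 = 246.
Σ(nₕ−1)sₕ² = 85·0.36 + 19·0.64 + 38·0.25 + 37·0.16 + 67·0.09 = 64.21.
s²ₚ = 64.21 / 246 = 0.2610163... → 0.26102.

0.26102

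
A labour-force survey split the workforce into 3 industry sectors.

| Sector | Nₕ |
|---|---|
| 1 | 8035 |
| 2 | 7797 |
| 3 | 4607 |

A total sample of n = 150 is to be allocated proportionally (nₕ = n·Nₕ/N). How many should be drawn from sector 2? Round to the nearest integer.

Share of sector 2 = 7797/20439 = 0.38148.
Allocate 150 × 0.38148 = 57.221... → 57.

57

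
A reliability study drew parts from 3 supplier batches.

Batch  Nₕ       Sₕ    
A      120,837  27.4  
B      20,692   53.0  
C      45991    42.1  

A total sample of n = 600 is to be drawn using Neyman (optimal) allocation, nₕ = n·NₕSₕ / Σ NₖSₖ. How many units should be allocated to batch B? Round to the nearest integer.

Σ NₕSₕ = 120837·27.4 + 20692·53.0 + 45991·42.1 = 6343830.9.
Share for B: 1096676/6343830.9 = 0.17287.
n_B = 600 × 0.17287 = 103.724... → 104.

104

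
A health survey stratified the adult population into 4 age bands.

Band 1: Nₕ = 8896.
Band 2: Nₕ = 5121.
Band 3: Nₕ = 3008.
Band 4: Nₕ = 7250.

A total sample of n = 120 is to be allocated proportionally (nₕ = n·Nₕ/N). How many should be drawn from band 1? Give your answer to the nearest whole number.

44

N = 8896 + 5121 + 3008 + 7250 = 24275.
n_1 = 120·8896/24275 = 43.976... → 44.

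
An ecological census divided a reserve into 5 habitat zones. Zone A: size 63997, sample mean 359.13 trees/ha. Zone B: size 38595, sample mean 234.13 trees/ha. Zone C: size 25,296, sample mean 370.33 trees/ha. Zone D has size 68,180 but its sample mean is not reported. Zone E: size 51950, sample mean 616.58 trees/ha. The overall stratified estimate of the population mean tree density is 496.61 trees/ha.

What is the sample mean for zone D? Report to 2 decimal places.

729.68

Σ Nₕx̄ₕ = N·μ, so 68180·x̄_D = 248018·496.61 − (63997·359.13 + 38595·234.13 + 25296·370.33 + 51950·616.58).
= 123168218.98 − 73418688.64 = 49749530.34.
x̄_D = 49749530.34 / 68180 = 729.6792... → 729.68.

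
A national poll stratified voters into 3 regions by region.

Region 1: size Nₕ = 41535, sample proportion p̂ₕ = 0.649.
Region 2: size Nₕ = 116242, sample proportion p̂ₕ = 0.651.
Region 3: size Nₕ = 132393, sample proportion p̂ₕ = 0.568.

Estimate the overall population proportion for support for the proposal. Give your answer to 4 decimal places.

Wₕ = Nₕ/N with N = 290170: 0.1431, 0.4006, 0.4563.
p̂_st = 0.1431·0.649 + 0.4006·0.651 + 0.4563·0.568 ≈ 0.612844... → 0.6128.

0.6128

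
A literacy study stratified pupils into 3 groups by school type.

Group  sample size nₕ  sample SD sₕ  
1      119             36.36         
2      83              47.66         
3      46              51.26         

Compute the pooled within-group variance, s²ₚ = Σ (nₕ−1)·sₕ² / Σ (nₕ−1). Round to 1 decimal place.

1: (119−1)·36.36² = 118·1322.0496 = 156001.8528
2: (83−1)·47.66² = 82·2271.4756 = 186260.9992
3: (46−1)·51.26² = 45·2627.5876 = 118241.442
Numerator = 460504.294; denominator = Σ(nₕ−1) = 245.
s²ₚ = 460504.294/245 = 1879.609... → 1879.6.

1879.6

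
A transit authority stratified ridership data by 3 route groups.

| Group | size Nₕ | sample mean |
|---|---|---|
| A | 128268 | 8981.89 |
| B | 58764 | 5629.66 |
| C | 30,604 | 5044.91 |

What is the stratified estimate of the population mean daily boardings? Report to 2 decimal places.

7523.13

N = 217636; weights Wₕ = Nₕ/N = (0.5894, 0.2700, 0.1406).
x̄_st = Σ Wₕ·x̄ₕ = 0.5894·8981.89 + 0.2700·5629.66 + 0.1406·5044.91 ≈ 7523.1342...
→ 7523.13.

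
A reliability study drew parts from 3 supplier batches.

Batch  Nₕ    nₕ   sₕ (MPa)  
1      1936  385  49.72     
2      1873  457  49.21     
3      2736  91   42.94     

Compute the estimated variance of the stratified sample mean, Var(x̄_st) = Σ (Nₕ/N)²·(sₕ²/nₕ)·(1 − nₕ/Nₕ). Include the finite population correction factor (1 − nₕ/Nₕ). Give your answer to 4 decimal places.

4.2012

N = 6545; Wₕ = Nₕ/N.
batch 1: (1936/6545)²·49.72²/385·(1 − 385/1936) = 0.4500900
batch 2: (1873/6545)²·49.21²/457·(1 − 457/1873) = 0.3280743
batch 3: (2736/6545)²·42.94²/91·(1 − 91/2736) = 3.4229863
Sum = 4.2011506 → 4.2012.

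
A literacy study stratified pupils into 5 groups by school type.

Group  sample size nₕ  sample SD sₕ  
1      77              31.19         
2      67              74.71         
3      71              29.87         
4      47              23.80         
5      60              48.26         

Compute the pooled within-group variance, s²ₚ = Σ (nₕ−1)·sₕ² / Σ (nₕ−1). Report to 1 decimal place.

2108.0

1: (77−1)·31.19² = 76·972.8161 = 73934.0236
2: (67−1)·74.71² = 66·5581.5841 = 368384.5506
3: (71−1)·29.87² = 70·892.2169 = 62455.183
4: (47−1)·23.80² = 46·566.44 = 26056.24
5: (60−1)·48.26² = 59·2329.0276 = 137412.6284
Numerator = 668242.6256; denominator = Σ(nₕ−1) = 317.
s²ₚ = 668242.6256/317 = 2108.021... → 2108.0.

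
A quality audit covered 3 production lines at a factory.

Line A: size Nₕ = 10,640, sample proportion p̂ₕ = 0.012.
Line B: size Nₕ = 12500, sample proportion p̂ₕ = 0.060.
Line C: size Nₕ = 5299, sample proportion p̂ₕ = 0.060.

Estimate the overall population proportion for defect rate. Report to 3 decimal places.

Wₕ = Nₕ/N with N = 28439: 0.3741, 0.4395, 0.1863.
p̂_st = 0.3741·0.012 + 0.4395·0.060 + 0.1863·0.060 ≈ 0.04204... → 0.042.

0.042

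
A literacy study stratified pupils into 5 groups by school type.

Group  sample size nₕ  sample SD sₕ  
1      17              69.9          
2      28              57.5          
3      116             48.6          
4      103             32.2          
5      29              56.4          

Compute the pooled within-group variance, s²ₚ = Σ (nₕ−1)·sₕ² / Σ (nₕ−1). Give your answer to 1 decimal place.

1: (17−1)·69.9² = 16·4886.01 = 78176.16
2: (28−1)·57.5² = 27·3306.25 = 89268.75
3: (116−1)·48.6² = 115·2361.96 = 271625.4
4: (103−1)·32.2² = 102·1036.84 = 105757.68
5: (29−1)·56.4² = 28·3180.96 = 89066.88
Numerator = 633894.87; denominator = Σ(nₕ−1) = 288.
s²ₚ = 633894.87/288 = 2201.024... → 2201.0.

2201.0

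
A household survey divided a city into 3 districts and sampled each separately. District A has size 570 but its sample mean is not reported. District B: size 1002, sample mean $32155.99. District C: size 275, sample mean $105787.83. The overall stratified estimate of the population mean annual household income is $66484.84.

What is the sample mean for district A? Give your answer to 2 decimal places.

107869.38

Σ Nₕx̄ₕ = N·μ, so 570·x̄_A = 1847·66484.84 − (1002·32155.99 + 275·105787.83).
= 122797499.48 − 61311955.23 = 61485544.25.
x̄_A = 61485544.25 / 570 = 107869.3759... → 107869.38.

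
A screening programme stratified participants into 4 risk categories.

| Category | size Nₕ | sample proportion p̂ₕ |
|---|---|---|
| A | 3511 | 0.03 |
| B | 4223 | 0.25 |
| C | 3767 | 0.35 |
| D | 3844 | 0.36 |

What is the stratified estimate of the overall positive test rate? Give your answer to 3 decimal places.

N = 3511 + 4223 + 3767 + 3844 = 15345.
Overall proportion = Σ (Nₕ/N)·p̂ₕ.
Σ Nₕp̂ₕ = 105.33 + 1055.75 + 1318.45 + 1383.84 = 3863.37.
3863.37 / 15345 = 0.25177... → 0.252.

0.252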